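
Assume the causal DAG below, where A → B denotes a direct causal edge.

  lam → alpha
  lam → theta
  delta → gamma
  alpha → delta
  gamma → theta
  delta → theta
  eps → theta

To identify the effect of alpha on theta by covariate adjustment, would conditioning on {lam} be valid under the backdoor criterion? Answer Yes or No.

Backdoor paths from alpha to theta (paths whose first edge points into alpha):
  P1: alpha <- lam -> theta
Condition 1 (no descendant of alpha in the set): holds — descendants of alpha are {delta, gamma, theta}; none are in {lam}.
Condition 2 (every backdoor path blocked by {lam}):
  P1: blocked at fork node lam ∈ conditioning set.
{lam} satisfies the backdoor criterion.

Yes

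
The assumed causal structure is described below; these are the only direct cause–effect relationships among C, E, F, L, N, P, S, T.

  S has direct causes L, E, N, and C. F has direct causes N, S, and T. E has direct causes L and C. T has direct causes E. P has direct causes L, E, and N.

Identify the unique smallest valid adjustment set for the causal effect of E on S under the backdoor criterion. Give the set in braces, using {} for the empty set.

{C, L}

Variables eligible for adjustment (non-descendants of E, excluding E and S): {C, L, N}.
Backdoor paths from E to S:
  P1: E <- L -> P <- N -> S
  P2: E <- L -> P <- N -> F <- S
  P3: E <- L -> S
  P4: E <- C -> S
The empty set is not sufficient: P3 (E <- L -> S) has no collider blocking it and no conditioned non-collider, so it is open.
Try {C, L}:
  P1: blocked at fork node L ∈ conditioning set.
  P2: blocked at fork node L ∈ conditioning set.
  P3: blocked at fork node L ∈ conditioning set.
  P4: blocked at fork node C ∈ conditioning set.
{C, L} contains no descendant of E and blocks every backdoor path.
Every element of {C, L} is needed (dropping C leaves P4 open; dropping L leaves P3 open), so no proper subset is valid.
Among all size-2 subsets of the eligible variables, only {C, L} blocks every backdoor path, so it is the unique smallest valid adjustment set.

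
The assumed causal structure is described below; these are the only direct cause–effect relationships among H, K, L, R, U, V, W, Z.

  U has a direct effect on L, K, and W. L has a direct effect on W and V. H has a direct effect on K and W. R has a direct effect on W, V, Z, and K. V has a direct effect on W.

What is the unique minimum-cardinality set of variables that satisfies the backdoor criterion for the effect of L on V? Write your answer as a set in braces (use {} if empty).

{}

Variables eligible for adjustment (non-descendants of L, excluding L and V): {H, K, R, U, Z}.
Backdoor paths from L to V:
  P1: L <- U -> W <- R -> V
  P2: L <- U -> W <- H -> K <- R -> V
  P3: L <- U -> W <- V
  P4: L <- U -> K <- R -> V
  P5: L <- U -> K <- R -> W <- V
  P6: L <- U -> K <- H -> W <- R -> V
  P7: L <- U -> K <- H -> W <- V
Each backdoor path contains an unconditioned collider, so every path is already blocked with the empty conditioning set:
  P1: blocked at collider W (neither it nor any descendant is in the conditioning set).
  P2: blocked at collider W (neither it nor any descendant is in the conditioning set).
  P3: blocked at collider W (neither it nor any descendant is in the conditioning set).
  P4: blocked at collider K (neither it nor any descendant is in the conditioning set).
  P5: blocked at collider K (neither it nor any descendant is in the conditioning set).
  P6: blocked at collider K (neither it nor any descendant is in the conditioning set).
  P7: blocked at collider K (neither it nor any descendant is in the conditioning set).
The empty set is therefore the unique smallest valid set.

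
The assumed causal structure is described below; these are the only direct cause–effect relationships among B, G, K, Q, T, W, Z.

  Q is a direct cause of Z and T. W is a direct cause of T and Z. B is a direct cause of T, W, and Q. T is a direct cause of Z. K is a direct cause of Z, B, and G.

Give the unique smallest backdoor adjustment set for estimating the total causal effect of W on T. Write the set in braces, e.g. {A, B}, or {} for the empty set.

{B}

Variables eligible for adjustment (non-descendants of W, excluding W and T): {B, G, K, Q}.
Backdoor paths from W to T:
  P1: W <- B <- K -> Z <- Q -> T
  P2: W <- B <- K -> Z <- T
  P3: W <- B -> Q -> T
  P4: W <- B -> Q -> Z <- T
  P5: W <- B -> T
The empty set is not sufficient: P3 (W <- B -> Q -> T) has no collider blocking it and no conditioned non-collider, so it is open.
Try {B}:
  P1: blocked at chain node B ∈ conditioning set.
  P2: blocked at chain node B ∈ conditioning set.
  P3: blocked at fork node B ∈ conditioning set.
  P4: blocked at fork node B ∈ conditioning set.
  P5: blocked at fork node B ∈ conditioning set.
{B} contains no descendant of W and blocks every backdoor path.
No other singleton works — e.g. {K} leaves P3 open — so {B} is the unique smallest valid adjustment set.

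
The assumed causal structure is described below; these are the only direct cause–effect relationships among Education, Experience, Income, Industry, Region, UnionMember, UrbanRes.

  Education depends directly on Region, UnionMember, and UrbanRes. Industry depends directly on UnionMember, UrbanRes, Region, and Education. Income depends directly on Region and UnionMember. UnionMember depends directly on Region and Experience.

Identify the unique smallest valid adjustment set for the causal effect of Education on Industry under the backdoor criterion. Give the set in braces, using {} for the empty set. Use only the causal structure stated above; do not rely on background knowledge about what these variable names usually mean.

Variables eligible for adjustment (non-descendants of Education, excluding Education and Industry): {Experience, Income, Region, UnionMember, UrbanRes}.
Backdoor paths from Education to Industry:
  P1: Education <- UrbanRes -> Industry
  P2: Education <- Region -> UnionMember -> Industry
  P3: Education <- Region -> Industry
  P4: Education <- Region -> Income <- UnionMember -> Industry
  P5: Education <- UnionMember <- Region -> Industry
  P6: Education <- UnionMember -> Industry
  P7: Education <- UnionMember -> Income <- Region -> Industry
The empty set is not sufficient: P1 (Education <- UrbanRes -> Industry) has no collider blocking it and no conditioned non-collider, so it is open.
Try {Region, UnionMember, UrbanRes}:
  P1: blocked at fork node UrbanRes ∈ conditioning set.
  P2: blocked at fork node Region ∈ conditioning set.
  P3: blocked at fork node Region ∈ conditioning set.
  P4: blocked at fork node Region ∈ conditioning set.
  P5: blocked at chain node UnionMember ∈ conditioning set.
  P6: blocked at fork node UnionMember ∈ conditioning set.
  P7: blocked at fork node UnionMember ∈ conditioning set.
{Region, UnionMember, UrbanRes} contains no descendant of Education and blocks every backdoor path.
Every element of {Region, UnionMember, UrbanRes} is needed (dropping Region leaves P3 open; dropping UnionMember leaves P6 open; dropping UrbanRes leaves P1 open), so no proper subset is valid.
Among all size-3 subsets of the eligible variables, only {Region, UnionMember, UrbanRes} blocks every backdoor path, so it is the unique smallest valid adjustment set.

{Region, UnionMember, UrbanRes}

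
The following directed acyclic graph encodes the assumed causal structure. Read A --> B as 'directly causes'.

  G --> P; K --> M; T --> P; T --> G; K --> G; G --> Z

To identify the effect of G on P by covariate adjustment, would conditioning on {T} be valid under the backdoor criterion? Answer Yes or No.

Backdoor paths from G to P (paths whose first edge points into G):
  P1: G <- T -> P
Condition 1 (no descendant of G in the set): holds — descendants of G are {P, Z}; none are in {T}.
Condition 2 (every backdoor path blocked by {T}):
  P1: blocked at fork node T ∈ conditioning set.
{T} satisfies the backdoor criterion.

Yes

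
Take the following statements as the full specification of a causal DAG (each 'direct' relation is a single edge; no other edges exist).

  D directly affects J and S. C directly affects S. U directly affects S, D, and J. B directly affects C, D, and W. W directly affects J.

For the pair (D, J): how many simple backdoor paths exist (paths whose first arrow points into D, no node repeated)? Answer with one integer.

A backdoor path from D to J is any simple undirected path whose first edge points into D (i.e. leaves D via a parent).
Parents of D: {B, U}.
Enumerating:
  P1: D <- U -> S <- C <- B -> W -> J
  P2: D <- U -> J
  P3: D <- B -> C -> S <- U -> J
  P4: D <- B -> W -> J
That exhausts the simple backdoor paths. Count: 4.

4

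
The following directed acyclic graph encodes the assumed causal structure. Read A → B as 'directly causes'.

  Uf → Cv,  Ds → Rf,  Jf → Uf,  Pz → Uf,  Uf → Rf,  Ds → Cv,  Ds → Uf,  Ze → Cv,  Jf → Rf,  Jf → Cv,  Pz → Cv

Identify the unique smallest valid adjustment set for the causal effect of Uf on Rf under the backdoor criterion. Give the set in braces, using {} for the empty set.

Variables eligible for adjustment (non-descendants of Uf, excluding Uf and Rf): {Ds, Jf, Pz, Ze}.
Backdoor paths from Uf to Rf:
  P1: Uf <- Jf -> Cv <- Ds -> Rf
  P2: Uf <- Jf -> Rf
  P3: Uf <- Ds -> Cv <- Jf -> Rf
  P4: Uf <- Ds -> Rf
  P5: Uf <- Pz -> Cv <- Jf -> Rf
  P6: Uf <- Pz -> Cv <- Ds -> Rf
The empty set is not sufficient: P2 (Uf <- Jf -> Rf) has no collider blocking it and no conditioned non-collider, so it is open.
Try {Ds, Jf}:
  P1: blocked at fork node Jf ∈ conditioning set.
  P2: blocked at fork node Jf ∈ conditioning set.
  P3: blocked at fork node Ds ∈ conditioning set.
  P4: blocked at fork node Ds ∈ conditioning set.
  P5: blocked at collider Cv (neither it nor any descendant is in the conditioning set).
  P6: blocked at collider Cv (neither it nor any descendant is in the conditioning set).
{Ds, Jf} contains no descendant of Uf and blocks every backdoor path.
Every element of {Ds, Jf} is needed (dropping Ds leaves P4 open; dropping Jf leaves P2 open), so no proper subset is valid.
Among all size-2 subsets of the eligible variables, only {Ds, Jf} blocks every backdoor path, so it is the unique smallest valid adjustment set.

{Ds, Jf}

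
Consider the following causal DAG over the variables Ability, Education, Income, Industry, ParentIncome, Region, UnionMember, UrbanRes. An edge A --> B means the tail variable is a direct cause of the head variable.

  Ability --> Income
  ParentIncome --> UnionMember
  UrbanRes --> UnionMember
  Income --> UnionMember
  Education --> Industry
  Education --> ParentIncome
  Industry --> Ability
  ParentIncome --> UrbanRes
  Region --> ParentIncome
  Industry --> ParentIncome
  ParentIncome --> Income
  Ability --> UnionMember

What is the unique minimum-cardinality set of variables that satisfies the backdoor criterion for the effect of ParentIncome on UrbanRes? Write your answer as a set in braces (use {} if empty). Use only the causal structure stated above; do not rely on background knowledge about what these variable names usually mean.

{}

Variables eligible for adjustment (non-descendants of ParentIncome, excluding ParentIncome and UrbanRes): {Ability, Education, Industry, Region}.
Backdoor paths from ParentIncome to UrbanRes:
  P1: ParentIncome <- Education -> Industry -> Ability -> Income -> UnionMember <- UrbanRes
  P2: ParentIncome <- Education -> Industry -> Ability -> UnionMember <- UrbanRes
  P3: ParentIncome <- Industry -> Ability -> Income -> UnionMember <- UrbanRes
  P4: ParentIncome <- Industry -> Ability -> UnionMember <- UrbanRes
Each backdoor path contains an unconditioned collider, so every path is already blocked with the empty conditioning set:
  P1: blocked at collider UnionMember (neither it nor any descendant is in the conditioning set).
  P2: blocked at collider UnionMember (neither it nor any descendant is in the conditioning set).
  P3: blocked at collider UnionMember (neither it nor any descendant is in the conditioning set).
  P4: blocked at collider UnionMember (neither it nor any descendant is in the conditioning set).
The empty set is therefore the unique smallest valid set.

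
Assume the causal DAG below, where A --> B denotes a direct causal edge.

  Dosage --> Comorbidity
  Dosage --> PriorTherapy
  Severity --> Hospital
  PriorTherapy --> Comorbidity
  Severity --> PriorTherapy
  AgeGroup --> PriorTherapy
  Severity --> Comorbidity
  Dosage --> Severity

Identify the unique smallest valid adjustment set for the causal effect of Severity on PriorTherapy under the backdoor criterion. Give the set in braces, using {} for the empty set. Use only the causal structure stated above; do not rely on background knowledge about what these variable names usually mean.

Variables eligible for adjustment (non-descendants of Severity, excluding Severity and PriorTherapy): {AgeGroup, Dosage}.
Backdoor paths from Severity to PriorTherapy:
  P1: Severity <- Dosage -> PriorTherapy
  P2: Severity <- Dosage -> Comorbidity <- PriorTherapy
The empty set is not sufficient: P1 (Severity <- Dosage -> PriorTherapy) has no collider blocking it and no conditioned non-collider, so it is open.
Try {Dosage}:
  P1: blocked at fork node Dosage ∈ conditioning set.
  P2: blocked at fork node Dosage ∈ conditioning set.
{Dosage} contains no descendant of Severity and blocks every backdoor path.
No other singleton works — e.g. {AgeGroup} leaves P1 open — so {Dosage} is the unique smallest valid adjustment set.

{Dosage}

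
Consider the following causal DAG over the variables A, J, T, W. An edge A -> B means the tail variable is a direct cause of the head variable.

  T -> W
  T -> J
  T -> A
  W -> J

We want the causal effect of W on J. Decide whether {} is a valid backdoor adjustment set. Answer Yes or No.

Backdoor paths from W to J (paths whose first edge points into W):
  P1: W <- T -> J
Condition 1 (no descendant of W in the set): holds — descendants of W are {J}; none are in {}.
Condition 2 (every backdoor path blocked by {}):
  P1: open — no interior node is in the conditioning set.
{} does not satisfy the backdoor criterion.

No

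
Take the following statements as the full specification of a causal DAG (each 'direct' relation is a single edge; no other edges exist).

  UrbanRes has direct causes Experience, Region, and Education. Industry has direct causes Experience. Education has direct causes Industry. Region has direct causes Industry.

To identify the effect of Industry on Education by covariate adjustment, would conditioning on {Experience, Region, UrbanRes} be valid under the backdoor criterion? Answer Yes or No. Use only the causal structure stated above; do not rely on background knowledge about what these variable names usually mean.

No

Backdoor paths from Industry to Education (paths whose first edge points into Industry):
  P1: Industry <- Experience -> UrbanRes <- Education
Condition 1 (no descendant of Industry in the set): FAILS — Region and UrbanRes are descendants of Industry.
Condition 2 (every backdoor path blocked by {Experience, Region, UrbanRes}):
  P1: blocked at fork node Experience ∈ conditioning set.
{Experience, Region, UrbanRes} does not satisfy the backdoor criterion.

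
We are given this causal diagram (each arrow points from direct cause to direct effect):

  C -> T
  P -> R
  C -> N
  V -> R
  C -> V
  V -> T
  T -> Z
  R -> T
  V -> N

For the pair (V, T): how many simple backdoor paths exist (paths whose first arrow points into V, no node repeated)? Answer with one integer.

A backdoor path from V to T is any simple undirected path whose first edge points into V (i.e. leaves V via a parent).
Parents of V: {C}.
Enumerating:
  P1: V <- C -> T
That exhausts the simple backdoor paths. Count: 1.

1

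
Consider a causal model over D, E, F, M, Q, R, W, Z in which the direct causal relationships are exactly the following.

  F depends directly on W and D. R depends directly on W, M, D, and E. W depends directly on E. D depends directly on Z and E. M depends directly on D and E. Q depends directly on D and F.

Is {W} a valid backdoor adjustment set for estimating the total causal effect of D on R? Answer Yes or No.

No

Backdoor paths from D to R (paths whose first edge points into D):
  P1: D <- E -> W -> R
  P2: D <- E -> M -> R
  P3: D <- E -> R
Condition 1 (no descendant of D in the set): holds — descendants of D are {F, M, Q, R}; none are in {W}.
Condition 2 (every backdoor path blocked by {W}):
  P1: blocked at chain node W ∈ conditioning set.
  P2: open — no interior node is in the conditioning set.
  P3: open — no interior node is in the conditioning set.
{W} does not satisfy the backdoor criterion.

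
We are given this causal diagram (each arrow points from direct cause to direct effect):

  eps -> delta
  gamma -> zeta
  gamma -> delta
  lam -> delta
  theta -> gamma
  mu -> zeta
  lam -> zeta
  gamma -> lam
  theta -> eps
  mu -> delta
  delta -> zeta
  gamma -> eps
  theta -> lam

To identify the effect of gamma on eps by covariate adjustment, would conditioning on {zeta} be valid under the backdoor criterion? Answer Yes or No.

No

Backdoor paths from gamma to eps (paths whose first edge points into gamma):
  P1: gamma <- theta -> eps
  P2: gamma <- theta -> lam -> delta <- eps
  P3: gamma <- theta -> lam -> zeta <- mu -> delta <- eps
  P4: gamma <- theta -> lam -> zeta <- delta <- eps
Condition 1 (no descendant of gamma in the set): FAILS — zeta is a descendant of gamma.
Condition 2 (every backdoor path blocked by {zeta}):
  P1: open — no interior node is in the conditioning set.
  P2: open — collider(s) delta are conditioned on (or have a conditioned descendant) and no non-collider on the path is in the set.
  P3: open — collider(s) zeta, delta are conditioned on (or have a conditioned descendant) and no non-collider on the path is in the set.
  P4: open — collider(s) zeta are conditioned on (or have a conditioned descendant) and no non-collider on the path is in the set.
{zeta} does not satisfy the backdoor criterion.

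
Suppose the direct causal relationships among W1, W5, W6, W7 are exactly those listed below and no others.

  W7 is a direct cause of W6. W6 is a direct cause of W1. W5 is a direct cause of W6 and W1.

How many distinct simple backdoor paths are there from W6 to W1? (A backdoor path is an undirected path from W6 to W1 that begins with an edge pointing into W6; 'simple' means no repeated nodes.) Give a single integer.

1

A backdoor path from W6 to W1 is any simple undirected path whose first edge points into W6 (i.e. leaves W6 via a parent).
Parents of W6: {W5, W7}.
Enumerating:
  P1: W6 <- W5 -> W1
That exhausts the simple backdoor paths. Count: 1.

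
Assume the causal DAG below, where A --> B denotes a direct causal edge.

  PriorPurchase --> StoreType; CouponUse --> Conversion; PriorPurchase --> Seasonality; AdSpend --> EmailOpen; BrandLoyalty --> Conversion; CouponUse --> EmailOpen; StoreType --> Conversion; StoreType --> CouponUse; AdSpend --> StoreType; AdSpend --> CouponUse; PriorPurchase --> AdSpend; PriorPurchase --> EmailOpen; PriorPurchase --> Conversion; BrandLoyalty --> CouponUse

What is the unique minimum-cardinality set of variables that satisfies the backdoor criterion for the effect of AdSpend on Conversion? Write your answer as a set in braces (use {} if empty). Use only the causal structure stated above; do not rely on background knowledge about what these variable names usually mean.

Variables eligible for adjustment (non-descendants of AdSpend, excluding AdSpend and Conversion): {BrandLoyalty, PriorPurchase, Seasonality}.
Backdoor paths from AdSpend to Conversion:
  P1: AdSpend <- PriorPurchase -> StoreType -> CouponUse <- BrandLoyalty -> Conversion
  P2: AdSpend <- PriorPurchase -> StoreType -> CouponUse -> Conversion
  P3: AdSpend <- PriorPurchase -> StoreType -> Conversion
  P4: AdSpend <- PriorPurchase -> Conversion
  P5: AdSpend <- PriorPurchase -> EmailOpen <- CouponUse <- BrandLoyalty -> Conversion
  P6: AdSpend <- PriorPurchase -> EmailOpen <- CouponUse <- StoreType -> Conversion
  P7: AdSpend <- PriorPurchase -> EmailOpen <- CouponUse -> Conversion
The empty set is not sufficient: P2 (AdSpend <- PriorPurchase -> StoreType -> CouponUse -> Conversion) has no collider blocking it and no conditioned non-collider, so it is open.
Try {PriorPurchase}:
  P1: blocked at fork node PriorPurchase ∈ conditioning set.
  P2: blocked at fork node PriorPurchase ∈ conditioning set.
  P3: blocked at fork node PriorPurchase ∈ conditioning set.
  P4: blocked at fork node PriorPurchase ∈ conditioning set.
  P5: blocked at fork node PriorPurchase ∈ conditioning set.
  P6: blocked at fork node PriorPurchase ∈ conditioning set.
  P7: blocked at fork node PriorPurchase ∈ conditioning set.
{PriorPurchase} contains no descendant of AdSpend and blocks every backdoor path.
No other singleton works — e.g. {BrandLoyalty} leaves P2 open — so {PriorPurchase} is the unique smallest valid adjustment set.

{PriorPurchase}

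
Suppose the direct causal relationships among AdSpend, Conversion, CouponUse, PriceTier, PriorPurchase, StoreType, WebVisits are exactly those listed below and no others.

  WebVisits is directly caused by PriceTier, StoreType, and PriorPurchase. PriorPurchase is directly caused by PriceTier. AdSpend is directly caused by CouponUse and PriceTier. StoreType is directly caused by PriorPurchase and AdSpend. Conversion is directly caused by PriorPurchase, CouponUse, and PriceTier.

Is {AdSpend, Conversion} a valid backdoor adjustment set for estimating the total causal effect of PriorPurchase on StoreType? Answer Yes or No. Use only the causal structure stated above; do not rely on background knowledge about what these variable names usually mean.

No

Backdoor paths from PriorPurchase to StoreType (paths whose first edge points into PriorPurchase):
  P1: PriorPurchase <- PriceTier -> AdSpend -> StoreType
  P2: PriorPurchase <- PriceTier -> WebVisits <- StoreType
  P3: PriorPurchase <- PriceTier -> Conversion <- CouponUse -> AdSpend -> StoreType
Condition 1 (no descendant of PriorPurchase in the set): FAILS — Conversion is a descendant of PriorPurchase.
Condition 2 (every backdoor path blocked by {AdSpend, Conversion}):
  P1: blocked at chain node AdSpend ∈ conditioning set.
  P2: blocked at collider WebVisits (neither it nor any descendant is in the conditioning set).
  P3: blocked at chain node AdSpend ∈ conditioning set.
{AdSpend, Conversion} does not satisfy the backdoor criterion.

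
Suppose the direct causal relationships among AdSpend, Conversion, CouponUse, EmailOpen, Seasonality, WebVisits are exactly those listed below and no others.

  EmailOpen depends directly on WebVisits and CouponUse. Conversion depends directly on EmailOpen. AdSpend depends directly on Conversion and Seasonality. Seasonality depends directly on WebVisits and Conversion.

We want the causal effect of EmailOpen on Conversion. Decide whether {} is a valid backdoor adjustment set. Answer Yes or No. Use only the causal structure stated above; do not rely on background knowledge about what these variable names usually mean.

Backdoor paths from EmailOpen to Conversion (paths whose first edge points into EmailOpen):
  P1: EmailOpen <- WebVisits -> Seasonality <- Conversion
  P2: EmailOpen <- WebVisits -> Seasonality -> AdSpend <- Conversion
Condition 1 (no descendant of EmailOpen in the set): holds — descendants of EmailOpen are {AdSpend, Conversion, Seasonality}; none are in {}.
Condition 2 (every backdoor path blocked by {}):
  P1: blocked at collider Seasonality (neither it nor any descendant is in the conditioning set).
  P2: blocked at collider AdSpend (neither it nor any descendant is in the conditioning set).
{} satisfies the backdoor criterion.

Yes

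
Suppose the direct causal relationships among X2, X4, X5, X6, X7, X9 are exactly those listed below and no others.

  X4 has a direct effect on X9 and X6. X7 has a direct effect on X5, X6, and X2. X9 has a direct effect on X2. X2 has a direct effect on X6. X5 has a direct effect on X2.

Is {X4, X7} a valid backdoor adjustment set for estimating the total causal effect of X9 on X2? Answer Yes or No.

Backdoor paths from X9 to X2 (paths whose first edge points into X9):
  P1: X9 <- X4 -> X6 <- X7 -> X5 -> X2
  P2: X9 <- X4 -> X6 <- X7 -> X2
  P3: X9 <- X4 -> X6 <- X2
Condition 1 (no descendant of X9 in the set): holds — descendants of X9 are {X2, X6}; none are in {X4, X7}.
Condition 2 (every backdoor path blocked by {X4, X7}):
  P1: blocked at fork node X4 ∈ conditioning set.
  P2: blocked at fork node X4 ∈ conditioning set.
  P3: blocked at fork node X4 ∈ conditioning set.
{X4, X7} satisfies the backdoor criterion.

Yes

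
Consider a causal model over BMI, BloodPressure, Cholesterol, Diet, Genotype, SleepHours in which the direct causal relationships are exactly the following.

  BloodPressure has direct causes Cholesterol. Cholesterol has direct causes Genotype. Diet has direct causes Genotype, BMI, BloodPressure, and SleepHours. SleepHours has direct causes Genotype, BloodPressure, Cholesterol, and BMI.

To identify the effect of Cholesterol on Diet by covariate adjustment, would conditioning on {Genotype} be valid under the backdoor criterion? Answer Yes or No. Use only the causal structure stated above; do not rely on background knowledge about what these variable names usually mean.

Backdoor paths from Cholesterol to Diet (paths whose first edge points into Cholesterol):
  P1: Cholesterol <- Genotype -> SleepHours <- BMI -> Diet
  P2: Cholesterol <- Genotype -> SleepHours <- BloodPressure -> Diet
  P3: Cholesterol <- Genotype -> SleepHours -> Diet
  P4: Cholesterol <- Genotype -> Diet
Condition 1 (no descendant of Cholesterol in the set): holds — descendants of Cholesterol are {BloodPressure, Diet, SleepHours}; none are in {Genotype}.
Condition 2 (every backdoor path blocked by {Genotype}):
  P1: blocked at fork node Genotype ∈ conditioning set.
  P2: blocked at fork node Genotype ∈ conditioning set.
  P3: blocked at fork node Genotype ∈ conditioning set.
  P4: blocked at fork node Genotype ∈ conditioning set.
{Genotype} satisfies the backdoor criterion.

Yes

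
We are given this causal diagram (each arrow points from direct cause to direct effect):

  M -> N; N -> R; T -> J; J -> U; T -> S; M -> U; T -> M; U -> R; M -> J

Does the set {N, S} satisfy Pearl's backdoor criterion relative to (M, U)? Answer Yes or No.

No

Backdoor paths from M to U (paths whose first edge points into M):
  P1: M <- T -> J -> U
Condition 1 (no descendant of M in the set): FAILS — N is a descendant of M.
Condition 2 (every backdoor path blocked by {N, S}):
  P1: open — no interior node is in the conditioning set.
{N, S} does not satisfy the backdoor criterion.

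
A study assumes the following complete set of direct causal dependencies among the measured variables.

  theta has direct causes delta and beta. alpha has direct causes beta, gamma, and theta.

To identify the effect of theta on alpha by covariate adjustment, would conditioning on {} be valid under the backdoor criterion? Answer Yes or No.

Backdoor paths from theta to alpha (paths whose first edge points into theta):
  P1: theta <- beta -> alpha
Condition 1 (no descendant of theta in the set): holds — descendants of theta are {alpha}; none are in {}.
Condition 2 (every backdoor path blocked by {}):
  P1: open — no interior node is in the conditioning set.
{} does not satisfy the backdoor criterion.

No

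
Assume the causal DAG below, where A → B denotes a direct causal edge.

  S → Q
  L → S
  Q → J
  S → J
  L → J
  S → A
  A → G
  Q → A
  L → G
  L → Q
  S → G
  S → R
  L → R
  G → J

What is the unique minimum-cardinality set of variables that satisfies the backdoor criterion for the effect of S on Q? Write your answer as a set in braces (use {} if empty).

{L}

Variables eligible for adjustment (non-descendants of S, excluding S and Q): {L}.
Backdoor paths from S to Q:
  P1: S <- L -> Q
  P2: S <- L -> G <- A <- Q
  P3: S <- L -> G -> J <- Q
  P4: S <- L -> J <- Q
  P5: S <- L -> J <- G <- A <- Q
The empty set is not sufficient: P1 (S <- L -> Q) has no collider blocking it and no conditioned non-collider, so it is open.
Try {L}:
  P1: blocked at fork node L ∈ conditioning set.
  P2: blocked at fork node L ∈ conditioning set.
  P3: blocked at fork node L ∈ conditioning set.
  P4: blocked at fork node L ∈ conditioning set.
  P5: blocked at fork node L ∈ conditioning set.
{L} contains no descendant of S and blocks every backdoor path.
{L} is the unique smallest valid adjustment set.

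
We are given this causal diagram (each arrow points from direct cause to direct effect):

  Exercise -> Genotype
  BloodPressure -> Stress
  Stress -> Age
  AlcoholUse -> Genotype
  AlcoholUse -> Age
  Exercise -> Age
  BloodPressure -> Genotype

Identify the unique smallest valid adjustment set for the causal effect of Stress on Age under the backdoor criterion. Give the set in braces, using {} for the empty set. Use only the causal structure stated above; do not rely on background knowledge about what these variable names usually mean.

{}

Variables eligible for adjustment (non-descendants of Stress, excluding Stress and Age): {AlcoholUse, BloodPressure, Exercise, Genotype}.
Backdoor paths from Stress to Age:
  P1: Stress <- BloodPressure -> Genotype <- AlcoholUse -> Age
  P2: Stress <- BloodPressure -> Genotype <- Exercise -> Age
Each backdoor path contains an unconditioned collider, so every path is already blocked with the empty conditioning set:
  P1: blocked at collider Genotype (neither it nor any descendant is in the conditioning set).
  P2: blocked at collider Genotype (neither it nor any descendant is in the conditioning set).
The empty set is therefore the unique smallest valid set.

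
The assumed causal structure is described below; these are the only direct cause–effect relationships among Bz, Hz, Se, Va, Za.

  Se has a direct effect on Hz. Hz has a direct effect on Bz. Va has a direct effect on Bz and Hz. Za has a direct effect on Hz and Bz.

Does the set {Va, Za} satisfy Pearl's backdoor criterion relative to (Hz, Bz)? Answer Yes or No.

Backdoor paths from Hz to Bz (paths whose first edge points into Hz):
  P1: Hz <- Za -> Bz
  P2: Hz <- Va -> Bz
Condition 1 (no descendant of Hz in the set): holds — descendants of Hz are {Bz}; none are in {Va, Za}.
Condition 2 (every backdoor path blocked by {Va, Za}):
  P1: blocked at fork node Za ∈ conditioning set.
  P2: blocked at fork node Va ∈ conditioning set.
{Va, Za} satisfies the backdoor criterion.

Yes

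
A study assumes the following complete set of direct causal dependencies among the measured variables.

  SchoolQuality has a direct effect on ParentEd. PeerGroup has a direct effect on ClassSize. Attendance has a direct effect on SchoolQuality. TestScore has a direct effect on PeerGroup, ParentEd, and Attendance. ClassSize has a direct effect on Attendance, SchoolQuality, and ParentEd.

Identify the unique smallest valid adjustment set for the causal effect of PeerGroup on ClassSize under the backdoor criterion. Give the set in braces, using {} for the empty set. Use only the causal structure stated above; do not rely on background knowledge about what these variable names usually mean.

{}

Variables eligible for adjustment (non-descendants of PeerGroup, excluding PeerGroup and ClassSize): {TestScore}.
Backdoor paths from PeerGroup to ClassSize:
  P1: PeerGroup <- TestScore -> Attendance <- ClassSize
  P2: PeerGroup <- TestScore -> Attendance -> SchoolQuality <- ClassSize
  P3: PeerGroup <- TestScore -> Attendance -> SchoolQuality -> ParentEd <- ClassSize
  P4: PeerGroup <- TestScore -> ParentEd <- ClassSize
  P5: PeerGroup <- TestScore -> ParentEd <- SchoolQuality <- ClassSize
  P6: PeerGroup <- TestScore -> ParentEd <- SchoolQuality <- Attendance <- ClassSize
Each backdoor path contains an unconditioned collider, so every path is already blocked with the empty conditioning set:
  P1: blocked at collider Attendance (neither it nor any descendant is in the conditioning set).
  P2: blocked at collider SchoolQuality (neither it nor any descendant is in the conditioning set).
  P3: blocked at collider ParentEd (neither it nor any descendant is in the conditioning set).
  P4: blocked at collider ParentEd (neither it nor any descendant is in the conditioning set).
  P5: blocked at collider ParentEd (neither it nor any descendant is in the conditioning set).
  P6: blocked at collider ParentEd (neither it nor any descendant is in the conditioning set).
The empty set is therefore the unique smallest valid set.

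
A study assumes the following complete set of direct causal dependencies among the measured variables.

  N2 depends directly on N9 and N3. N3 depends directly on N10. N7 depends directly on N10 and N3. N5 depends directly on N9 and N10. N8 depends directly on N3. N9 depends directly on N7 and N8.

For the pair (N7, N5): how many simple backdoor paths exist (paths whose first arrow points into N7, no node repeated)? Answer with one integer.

A backdoor path from N7 to N5 is any simple undirected path whose first edge points into N7 (i.e. leaves N7 via a parent).
Parents of N7: {N10, N3}.
Enumerating:
  P1: N7 <- N10 -> N3 -> N8 -> N9 -> N5
  P2: N7 <- N10 -> N3 -> N2 <- N9 -> N5
  P3: N7 <- N10 -> N5
  P4: N7 <- N3 <- N10 -> N5
  P5: N7 <- N3 -> N8 -> N9 -> N5
  P6: N7 <- N3 -> N2 <- N9 -> N5
That exhausts the simple backdoor paths. Count: 6.

6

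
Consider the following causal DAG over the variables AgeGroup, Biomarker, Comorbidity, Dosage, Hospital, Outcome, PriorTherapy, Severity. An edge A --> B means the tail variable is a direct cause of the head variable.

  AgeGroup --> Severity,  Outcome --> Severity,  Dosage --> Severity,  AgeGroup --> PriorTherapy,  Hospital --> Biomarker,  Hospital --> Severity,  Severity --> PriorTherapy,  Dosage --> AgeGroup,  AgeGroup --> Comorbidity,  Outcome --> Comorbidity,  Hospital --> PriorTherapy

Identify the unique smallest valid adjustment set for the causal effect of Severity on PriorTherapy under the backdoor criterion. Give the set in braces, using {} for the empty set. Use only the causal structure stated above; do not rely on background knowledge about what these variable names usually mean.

{AgeGroup, Hospital}

Variables eligible for adjustment (non-descendants of Severity, excluding Severity and PriorTherapy): {AgeGroup, Biomarker, Comorbidity, Dosage, Hospital, Outcome}.
Backdoor paths from Severity to PriorTherapy:
  P1: Severity <- Hospital -> PriorTherapy
  P2: Severity <- Outcome -> Comorbidity <- AgeGroup -> PriorTherapy
  P3: Severity <- Dosage -> AgeGroup -> PriorTherapy
  P4: Severity <- AgeGroup -> PriorTherapy
The empty set is not sufficient: P1 (Severity <- Hospital -> PriorTherapy) has no collider blocking it and no conditioned non-collider, so it is open.
Try {AgeGroup, Hospital}:
  P1: blocked at fork node Hospital ∈ conditioning set.
  P2: blocked at collider Comorbidity (neither it nor any descendant is in the conditioning set).
  P3: blocked at chain node AgeGroup ∈ conditioning set.
  P4: blocked at fork node AgeGroup ∈ conditioning set.
{AgeGroup, Hospital} contains no descendant of Severity and blocks every backdoor path.
Every element of {AgeGroup, Hospital} is needed (dropping AgeGroup leaves P3 open; dropping Hospital leaves P1 open), so no proper subset is valid.
Among all size-2 subsets of the eligible variables, only {AgeGroup, Hospital} blocks every backdoor path, so it is the unique smallest valid adjustment set.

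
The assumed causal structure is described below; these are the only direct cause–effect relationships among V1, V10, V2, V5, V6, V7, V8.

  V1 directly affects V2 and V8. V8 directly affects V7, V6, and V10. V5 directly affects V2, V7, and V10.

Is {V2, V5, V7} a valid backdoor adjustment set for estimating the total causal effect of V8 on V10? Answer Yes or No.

Backdoor paths from V8 to V10 (paths whose first edge points into V8):
  P1: V8 <- V1 -> V2 <- V5 -> V10
Condition 1 (no descendant of V8 in the set): FAILS — V7 is a descendant of V8.
Condition 2 (every backdoor path blocked by {V2, V5, V7}):
  P1: blocked at fork node V5 ∈ conditioning set.
{V2, V5, V7} does not satisfy the backdoor criterion.

No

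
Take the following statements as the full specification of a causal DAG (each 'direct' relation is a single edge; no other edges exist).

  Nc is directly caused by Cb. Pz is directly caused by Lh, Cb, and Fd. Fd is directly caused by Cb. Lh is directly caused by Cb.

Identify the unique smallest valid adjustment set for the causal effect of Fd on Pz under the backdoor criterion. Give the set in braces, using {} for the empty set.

{Cb}

Variables eligible for adjustment (non-descendants of Fd, excluding Fd and Pz): {Cb, Lh, Nc}.
Backdoor paths from Fd to Pz:
  P1: Fd <- Cb -> Lh -> Pz
  P2: Fd <- Cb -> Pz
The empty set is not sufficient: P1 (Fd <- Cb -> Lh -> Pz) has no collider blocking it and no conditioned non-collider, so it is open.
Try {Cb}:
  P1: blocked at fork node Cb ∈ conditioning set.
  P2: blocked at fork node Cb ∈ conditioning set.
{Cb} contains no descendant of Fd and blocks every backdoor path.
No other singleton works — e.g. {Lh} leaves P2 open — so {Cb} is the unique smallest valid adjustment set.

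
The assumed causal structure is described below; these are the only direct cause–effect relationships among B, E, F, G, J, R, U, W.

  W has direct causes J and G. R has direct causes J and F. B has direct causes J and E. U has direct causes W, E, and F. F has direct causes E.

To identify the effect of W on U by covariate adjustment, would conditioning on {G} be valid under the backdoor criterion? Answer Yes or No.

Yes

Backdoor paths from W to U (paths whose first edge points into W):
  P1: W <- J -> B <- E -> F -> U
  P2: W <- J -> B <- E -> U
  P3: W <- J -> R <- F <- E -> U
  P4: W <- J -> R <- F -> U
Condition 1 (no descendant of W in the set): holds — descendants of W are {U}; none are in {G}.
Condition 2 (every backdoor path blocked by {G}):
  P1: blocked at collider B (neither it nor any descendant is in the conditioning set).
  P2: blocked at collider B (neither it nor any descendant is in the conditioning set).
  P3: blocked at collider R (neither it nor any descendant is in the conditioning set).
  P4: blocked at collider R (neither it nor any descendant is in the conditioning set).
{G} satisfies the backdoor criterion.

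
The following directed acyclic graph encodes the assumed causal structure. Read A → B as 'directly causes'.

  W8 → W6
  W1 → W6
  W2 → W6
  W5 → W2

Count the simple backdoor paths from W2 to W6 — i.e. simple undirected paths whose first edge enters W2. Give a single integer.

A backdoor path from W2 to W6 is any simple undirected path whose first edge points into W2 (i.e. leaves W2 via a parent).
Parents of W2: {W5}.
No simple path from any parent of W2 reaches W6 without revisiting W2, so there are no backdoor paths.

0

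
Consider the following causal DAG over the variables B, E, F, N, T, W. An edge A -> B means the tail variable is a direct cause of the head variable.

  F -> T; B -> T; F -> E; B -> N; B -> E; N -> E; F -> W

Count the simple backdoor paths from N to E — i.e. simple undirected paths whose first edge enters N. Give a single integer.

2

A backdoor path from N to E is any simple undirected path whose first edge points into N (i.e. leaves N via a parent).
Parents of N: {B}.
Enumerating:
  P1: N <- B -> T <- F -> E
  P2: N <- B -> E
That exhausts the simple backdoor paths. Count: 2.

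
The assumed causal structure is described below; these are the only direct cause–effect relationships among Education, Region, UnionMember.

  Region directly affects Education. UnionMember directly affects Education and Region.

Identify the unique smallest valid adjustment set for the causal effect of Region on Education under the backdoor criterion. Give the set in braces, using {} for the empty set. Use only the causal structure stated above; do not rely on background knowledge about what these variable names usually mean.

Variables eligible for adjustment (non-descendants of Region, excluding Region and Education): {UnionMember}.
Backdoor paths from Region to Education:
  P1: Region <- UnionMember -> Education
The empty set is not sufficient: P1 (Region <- UnionMember -> Education) has no collider blocking it and no conditioned non-collider, so it is open.
Try {UnionMember}:
  P1: blocked at fork node UnionMember ∈ conditioning set.
{UnionMember} contains no descendant of Region and blocks every backdoor path.
{UnionMember} is the unique smallest valid adjustment set.

{UnionMember}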